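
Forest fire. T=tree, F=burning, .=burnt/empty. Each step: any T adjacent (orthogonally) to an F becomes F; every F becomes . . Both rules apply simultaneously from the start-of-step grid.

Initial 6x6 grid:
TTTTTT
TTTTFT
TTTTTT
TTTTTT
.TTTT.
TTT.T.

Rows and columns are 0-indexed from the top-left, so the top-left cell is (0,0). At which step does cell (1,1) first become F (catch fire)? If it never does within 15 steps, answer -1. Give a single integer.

Step 1: cell (1,1)='T' (+4 fires, +1 burnt)
Step 2: cell (1,1)='T' (+6 fires, +4 burnt)
Step 3: cell (1,1)='F' (+6 fires, +6 burnt)
  -> target ignites at step 3
Step 4: cell (1,1)='.' (+6 fires, +6 burnt)
Step 5: cell (1,1)='.' (+4 fires, +6 burnt)
Step 6: cell (1,1)='.' (+3 fires, +4 burnt)
Step 7: cell (1,1)='.' (+1 fires, +3 burnt)
Step 8: cell (1,1)='.' (+1 fires, +1 burnt)
Step 9: cell (1,1)='.' (+0 fires, +1 burnt)
  fire out at step 9

3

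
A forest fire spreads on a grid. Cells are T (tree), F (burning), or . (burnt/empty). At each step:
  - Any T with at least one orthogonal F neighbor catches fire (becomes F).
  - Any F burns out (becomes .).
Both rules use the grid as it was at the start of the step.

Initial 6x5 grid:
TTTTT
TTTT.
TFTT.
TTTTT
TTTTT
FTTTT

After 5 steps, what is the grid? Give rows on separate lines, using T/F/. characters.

Step 1: 6 trees catch fire, 2 burn out
  TTTTT
  TFTT.
  F.FT.
  TFTTT
  FTTTT
  .FTTT
Step 2: 8 trees catch fire, 6 burn out
  TFTTT
  F.FT.
  ...F.
  F.FTT
  .FTTT
  ..FTT
Step 3: 6 trees catch fire, 8 burn out
  F.FTT
  ...F.
  .....
  ...FT
  ..FTT
  ...FT
Step 4: 4 trees catch fire, 6 burn out
  ...FT
  .....
  .....
  ....F
  ...FT
  ....F
Step 5: 2 trees catch fire, 4 burn out
  ....F
  .....
  .....
  .....
  ....F
  .....

....F
.....
.....
.....
....F
.....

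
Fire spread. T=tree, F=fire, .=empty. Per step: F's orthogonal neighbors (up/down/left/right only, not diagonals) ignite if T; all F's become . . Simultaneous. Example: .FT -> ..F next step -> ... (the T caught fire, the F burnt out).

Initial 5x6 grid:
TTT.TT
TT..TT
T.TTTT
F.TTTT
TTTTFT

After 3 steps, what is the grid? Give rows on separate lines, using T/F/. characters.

Step 1: 5 trees catch fire, 2 burn out
  TTT.TT
  TT..TT
  F.TTTT
  ..TTFT
  FTTF.F
Step 2: 6 trees catch fire, 5 burn out
  TTT.TT
  FT..TT
  ..TTFT
  ..TF.F
  .FF...
Step 3: 6 trees catch fire, 6 burn out
  FTT.TT
  .F..FT
  ..TF.F
  ..F...
  ......

FTT.TT
.F..FT
..TF.F
..F...
......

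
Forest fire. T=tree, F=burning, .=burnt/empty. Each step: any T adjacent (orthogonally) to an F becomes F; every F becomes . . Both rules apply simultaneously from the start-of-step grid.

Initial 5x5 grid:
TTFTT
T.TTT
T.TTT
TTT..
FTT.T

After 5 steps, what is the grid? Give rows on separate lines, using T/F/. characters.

Step 1: 5 trees catch fire, 2 burn out
  TF.FT
  T.FTT
  T.TTT
  FTT..
  .FT.T
Step 2: 7 trees catch fire, 5 burn out
  F...F
  T..FT
  F.FTT
  .FT..
  ..F.T
Step 3: 4 trees catch fire, 7 burn out
  .....
  F...F
  ...FT
  ..F..
  ....T
Step 4: 1 trees catch fire, 4 burn out
  .....
  .....
  ....F
  .....
  ....T
Step 5: 0 trees catch fire, 1 burn out
  .....
  .....
  .....
  .....
  ....T

.....
.....
.....
.....
....T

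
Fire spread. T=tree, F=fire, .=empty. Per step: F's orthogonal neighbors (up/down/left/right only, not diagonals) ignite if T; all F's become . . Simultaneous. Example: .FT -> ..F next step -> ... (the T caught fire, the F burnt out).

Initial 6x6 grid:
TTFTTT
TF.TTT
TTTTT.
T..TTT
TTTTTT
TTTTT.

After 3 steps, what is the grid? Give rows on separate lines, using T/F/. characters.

Step 1: 4 trees catch fire, 2 burn out
  TF.FTT
  F..TTT
  TFTTT.
  T..TTT
  TTTTTT
  TTTTT.
Step 2: 5 trees catch fire, 4 burn out
  F...FT
  ...FTT
  F.FTT.
  T..TTT
  TTTTTT
  TTTTT.
Step 3: 4 trees catch fire, 5 burn out
  .....F
  ....FT
  ...FT.
  F..TTT
  TTTTTT
  TTTTT.

.....F
....FT
...FT.
F..TTT
TTTTTT
TTTTT.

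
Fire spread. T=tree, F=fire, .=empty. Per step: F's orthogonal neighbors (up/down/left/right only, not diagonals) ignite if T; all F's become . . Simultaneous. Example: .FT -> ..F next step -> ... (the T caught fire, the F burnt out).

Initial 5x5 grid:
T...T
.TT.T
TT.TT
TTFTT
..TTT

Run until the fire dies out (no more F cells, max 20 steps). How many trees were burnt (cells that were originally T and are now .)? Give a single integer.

Step 1: +3 fires, +1 burnt (F count now 3)
Step 2: +5 fires, +3 burnt (F count now 5)
Step 3: +4 fires, +5 burnt (F count now 4)
Step 4: +2 fires, +4 burnt (F count now 2)
Step 5: +1 fires, +2 burnt (F count now 1)
Step 6: +0 fires, +1 burnt (F count now 0)
Fire out after step 6
Initially T: 16, now '.': 24
Total burnt (originally-T cells now '.'): 15

Answer: 15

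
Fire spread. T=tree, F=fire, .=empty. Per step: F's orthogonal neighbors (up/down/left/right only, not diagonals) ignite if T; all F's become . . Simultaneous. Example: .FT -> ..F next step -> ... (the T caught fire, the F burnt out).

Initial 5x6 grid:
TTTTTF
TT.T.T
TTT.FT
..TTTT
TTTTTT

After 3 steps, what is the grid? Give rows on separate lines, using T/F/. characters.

Step 1: 4 trees catch fire, 2 burn out
  TTTTF.
  TT.T.F
  TTT..F
  ..TTFT
  TTTTTT
Step 2: 4 trees catch fire, 4 burn out
  TTTF..
  TT.T..
  TTT...
  ..TF.F
  TTTTFT
Step 3: 5 trees catch fire, 4 burn out
  TTF...
  TT.F..
  TTT...
  ..F...
  TTTF.F

TTF...
TT.F..
TTT...
..F...
TTTF.F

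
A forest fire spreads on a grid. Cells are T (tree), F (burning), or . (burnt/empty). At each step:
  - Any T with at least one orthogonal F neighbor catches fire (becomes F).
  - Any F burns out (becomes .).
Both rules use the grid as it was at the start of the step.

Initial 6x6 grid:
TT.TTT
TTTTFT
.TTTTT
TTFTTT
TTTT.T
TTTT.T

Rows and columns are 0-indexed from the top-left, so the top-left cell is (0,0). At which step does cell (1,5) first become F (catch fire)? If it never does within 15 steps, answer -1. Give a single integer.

Step 1: cell (1,5)='F' (+8 fires, +2 burnt)
  -> target ignites at step 1
Step 2: cell (1,5)='.' (+11 fires, +8 burnt)
Step 3: cell (1,5)='.' (+5 fires, +11 burnt)
Step 4: cell (1,5)='.' (+4 fires, +5 burnt)
Step 5: cell (1,5)='.' (+2 fires, +4 burnt)
Step 6: cell (1,5)='.' (+0 fires, +2 burnt)
  fire out at step 6

1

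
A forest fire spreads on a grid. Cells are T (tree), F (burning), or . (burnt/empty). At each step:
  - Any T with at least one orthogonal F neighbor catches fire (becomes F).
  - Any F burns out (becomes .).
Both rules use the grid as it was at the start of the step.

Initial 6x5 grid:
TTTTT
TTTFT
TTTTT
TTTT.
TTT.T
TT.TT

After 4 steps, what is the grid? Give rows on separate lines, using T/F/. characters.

Step 1: 4 trees catch fire, 1 burn out
  TTTFT
  TTF.F
  TTTFT
  TTTT.
  TTT.T
  TT.TT
Step 2: 6 trees catch fire, 4 burn out
  TTF.F
  TF...
  TTF.F
  TTTF.
  TTT.T
  TT.TT
Step 3: 4 trees catch fire, 6 burn out
  TF...
  F....
  TF...
  TTF..
  TTT.T
  TT.TT
Step 4: 4 trees catch fire, 4 burn out
  F....
  .....
  F....
  TF...
  TTF.T
  TT.TT

F....
.....
F....
TF...
TTF.T
TT.TT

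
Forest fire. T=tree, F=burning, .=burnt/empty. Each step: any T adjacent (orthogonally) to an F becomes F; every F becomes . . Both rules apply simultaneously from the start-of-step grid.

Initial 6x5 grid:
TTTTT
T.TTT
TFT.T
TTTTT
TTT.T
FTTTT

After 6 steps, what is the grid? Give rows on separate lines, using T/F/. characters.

Step 1: 5 trees catch fire, 2 burn out
  TTTTT
  T.TTT
  F.F.T
  TFTTT
  FTT.T
  .FTTT
Step 2: 6 trees catch fire, 5 burn out
  TTTTT
  F.FTT
  ....T
  F.FTT
  .FT.T
  ..FTT
Step 3: 6 trees catch fire, 6 burn out
  FTFTT
  ...FT
  ....T
  ...FT
  ..F.T
  ...FT
Step 4: 5 trees catch fire, 6 burn out
  .F.FT
  ....F
  ....T
  ....F
  ....T
  ....F
Step 5: 3 trees catch fire, 5 burn out
  ....F
  .....
  ....F
  .....
  ....F
  .....
Step 6: 0 trees catch fire, 3 burn out
  .....
  .....
  .....
  .....
  .....
  .....

.....
.....
.....
.....
.....
.....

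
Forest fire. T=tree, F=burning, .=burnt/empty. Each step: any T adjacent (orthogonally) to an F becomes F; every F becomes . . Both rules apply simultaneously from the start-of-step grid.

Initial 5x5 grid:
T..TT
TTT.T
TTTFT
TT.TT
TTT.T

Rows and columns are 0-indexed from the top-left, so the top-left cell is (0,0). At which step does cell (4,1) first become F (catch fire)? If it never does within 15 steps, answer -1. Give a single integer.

Step 1: cell (4,1)='T' (+3 fires, +1 burnt)
Step 2: cell (4,1)='T' (+4 fires, +3 burnt)
Step 3: cell (4,1)='T' (+5 fires, +4 burnt)
Step 4: cell (4,1)='F' (+4 fires, +5 burnt)
  -> target ignites at step 4
Step 5: cell (4,1)='.' (+3 fires, +4 burnt)
Step 6: cell (4,1)='.' (+0 fires, +3 burnt)
  fire out at step 6

4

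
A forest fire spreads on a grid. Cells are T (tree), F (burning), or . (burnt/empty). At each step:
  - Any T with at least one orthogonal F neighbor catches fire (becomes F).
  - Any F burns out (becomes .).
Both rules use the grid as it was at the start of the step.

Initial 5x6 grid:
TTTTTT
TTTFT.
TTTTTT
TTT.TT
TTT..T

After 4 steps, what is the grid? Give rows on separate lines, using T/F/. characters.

Step 1: 4 trees catch fire, 1 burn out
  TTTFTT
  TTF.F.
  TTTFTT
  TTT.TT
  TTT..T
Step 2: 5 trees catch fire, 4 burn out
  TTF.FT
  TF....
  TTF.FT
  TTT.TT
  TTT..T
Step 3: 7 trees catch fire, 5 burn out
  TF...F
  F.....
  TF...F
  TTF.FT
  TTT..T
Step 4: 5 trees catch fire, 7 burn out
  F.....
  ......
  F.....
  TF...F
  TTF..T

F.....
......
F.....
TF...F
TTF..T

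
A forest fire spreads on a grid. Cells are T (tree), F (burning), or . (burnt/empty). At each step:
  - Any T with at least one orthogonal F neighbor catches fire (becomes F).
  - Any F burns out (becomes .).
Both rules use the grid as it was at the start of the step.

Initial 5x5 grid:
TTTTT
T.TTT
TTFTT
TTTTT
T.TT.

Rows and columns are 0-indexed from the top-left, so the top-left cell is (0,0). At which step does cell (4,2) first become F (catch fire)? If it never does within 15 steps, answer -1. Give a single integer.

Step 1: cell (4,2)='T' (+4 fires, +1 burnt)
Step 2: cell (4,2)='F' (+7 fires, +4 burnt)
  -> target ignites at step 2
Step 3: cell (4,2)='.' (+7 fires, +7 burnt)
Step 4: cell (4,2)='.' (+3 fires, +7 burnt)
Step 5: cell (4,2)='.' (+0 fires, +3 burnt)
  fire out at step 5

2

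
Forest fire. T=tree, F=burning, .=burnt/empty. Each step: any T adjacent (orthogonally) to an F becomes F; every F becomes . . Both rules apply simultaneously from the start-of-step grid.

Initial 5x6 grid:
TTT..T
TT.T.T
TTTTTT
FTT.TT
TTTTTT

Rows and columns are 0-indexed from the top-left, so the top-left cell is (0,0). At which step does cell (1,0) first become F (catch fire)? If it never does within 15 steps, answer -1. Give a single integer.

Step 1: cell (1,0)='T' (+3 fires, +1 burnt)
Step 2: cell (1,0)='F' (+4 fires, +3 burnt)
  -> target ignites at step 2
Step 3: cell (1,0)='.' (+4 fires, +4 burnt)
Step 4: cell (1,0)='.' (+3 fires, +4 burnt)
Step 5: cell (1,0)='.' (+4 fires, +3 burnt)
Step 6: cell (1,0)='.' (+3 fires, +4 burnt)
Step 7: cell (1,0)='.' (+2 fires, +3 burnt)
Step 8: cell (1,0)='.' (+1 fires, +2 burnt)
Step 9: cell (1,0)='.' (+0 fires, +1 burnt)
  fire out at step 9

2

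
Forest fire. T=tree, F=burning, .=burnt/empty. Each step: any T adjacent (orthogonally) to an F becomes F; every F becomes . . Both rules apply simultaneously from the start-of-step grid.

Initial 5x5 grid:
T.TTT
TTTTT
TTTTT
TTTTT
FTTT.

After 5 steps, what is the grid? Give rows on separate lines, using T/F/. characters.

Step 1: 2 trees catch fire, 1 burn out
  T.TTT
  TTTTT
  TTTTT
  FTTTT
  .FTT.
Step 2: 3 trees catch fire, 2 burn out
  T.TTT
  TTTTT
  FTTTT
  .FTTT
  ..FT.
Step 3: 4 trees catch fire, 3 burn out
  T.TTT
  FTTTT
  .FTTT
  ..FTT
  ...F.
Step 4: 4 trees catch fire, 4 burn out
  F.TTT
  .FTTT
  ..FTT
  ...FT
  .....
Step 5: 3 trees catch fire, 4 burn out
  ..TTT
  ..FTT
  ...FT
  ....F
  .....

..TTT
..FTT
...FT
....F
.....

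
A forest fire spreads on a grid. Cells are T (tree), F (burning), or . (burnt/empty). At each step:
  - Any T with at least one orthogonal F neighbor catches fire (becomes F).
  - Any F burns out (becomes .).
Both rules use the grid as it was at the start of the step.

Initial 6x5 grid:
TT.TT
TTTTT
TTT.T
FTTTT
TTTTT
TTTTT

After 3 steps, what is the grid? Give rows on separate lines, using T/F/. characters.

Step 1: 3 trees catch fire, 1 burn out
  TT.TT
  TTTTT
  FTT.T
  .FTTT
  FTTTT
  TTTTT
Step 2: 5 trees catch fire, 3 burn out
  TT.TT
  FTTTT
  .FT.T
  ..FTT
  .FTTT
  FTTTT
Step 3: 6 trees catch fire, 5 burn out
  FT.TT
  .FTTT
  ..F.T
  ...FT
  ..FTT
  .FTTT

FT.TT
.FTTT
..F.T
...FT
..FTT
.FTTT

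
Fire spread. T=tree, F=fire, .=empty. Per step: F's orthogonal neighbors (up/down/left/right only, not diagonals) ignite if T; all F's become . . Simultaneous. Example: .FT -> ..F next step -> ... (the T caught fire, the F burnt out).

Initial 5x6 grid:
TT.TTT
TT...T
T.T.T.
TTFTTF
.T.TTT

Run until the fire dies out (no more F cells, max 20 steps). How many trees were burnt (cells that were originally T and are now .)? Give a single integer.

Step 1: +5 fires, +2 burnt (F count now 5)
Step 2: +5 fires, +5 burnt (F count now 5)
Step 3: +1 fires, +5 burnt (F count now 1)
Step 4: +1 fires, +1 burnt (F count now 1)
Step 5: +2 fires, +1 burnt (F count now 2)
Step 6: +1 fires, +2 burnt (F count now 1)
Step 7: +0 fires, +1 burnt (F count now 0)
Fire out after step 7
Initially T: 19, now '.': 26
Total burnt (originally-T cells now '.'): 15

Answer: 15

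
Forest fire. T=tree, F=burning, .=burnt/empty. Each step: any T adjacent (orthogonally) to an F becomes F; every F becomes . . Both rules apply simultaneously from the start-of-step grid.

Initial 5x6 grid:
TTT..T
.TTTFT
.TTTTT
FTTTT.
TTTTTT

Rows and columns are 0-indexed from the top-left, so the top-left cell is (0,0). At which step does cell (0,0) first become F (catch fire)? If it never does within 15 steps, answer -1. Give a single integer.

Step 1: cell (0,0)='T' (+5 fires, +2 burnt)
Step 2: cell (0,0)='T' (+8 fires, +5 burnt)
Step 3: cell (0,0)='T' (+6 fires, +8 burnt)
Step 4: cell (0,0)='T' (+3 fires, +6 burnt)
Step 5: cell (0,0)='F' (+1 fires, +3 burnt)
  -> target ignites at step 5
Step 6: cell (0,0)='.' (+0 fires, +1 burnt)
  fire out at step 6

5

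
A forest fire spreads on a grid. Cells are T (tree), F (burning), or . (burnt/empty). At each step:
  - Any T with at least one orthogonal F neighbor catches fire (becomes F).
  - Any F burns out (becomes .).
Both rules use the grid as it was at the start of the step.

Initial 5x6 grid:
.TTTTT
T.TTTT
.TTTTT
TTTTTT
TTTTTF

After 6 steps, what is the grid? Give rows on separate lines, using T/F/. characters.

Step 1: 2 trees catch fire, 1 burn out
  .TTTTT
  T.TTTT
  .TTTTT
  TTTTTF
  TTTTF.
Step 2: 3 trees catch fire, 2 burn out
  .TTTTT
  T.TTTT
  .TTTTF
  TTTTF.
  TTTF..
Step 3: 4 trees catch fire, 3 burn out
  .TTTTT
  T.TTTF
  .TTTF.
  TTTF..
  TTF...
Step 4: 5 trees catch fire, 4 burn out
  .TTTTF
  T.TTF.
  .TTF..
  TTF...
  TF....
Step 5: 5 trees catch fire, 5 burn out
  .TTTF.
  T.TF..
  .TF...
  TF....
  F.....
Step 6: 4 trees catch fire, 5 burn out
  .TTF..
  T.F...
  .F....
  F.....
  ......

.TTF..
T.F...
.F....
F.....
......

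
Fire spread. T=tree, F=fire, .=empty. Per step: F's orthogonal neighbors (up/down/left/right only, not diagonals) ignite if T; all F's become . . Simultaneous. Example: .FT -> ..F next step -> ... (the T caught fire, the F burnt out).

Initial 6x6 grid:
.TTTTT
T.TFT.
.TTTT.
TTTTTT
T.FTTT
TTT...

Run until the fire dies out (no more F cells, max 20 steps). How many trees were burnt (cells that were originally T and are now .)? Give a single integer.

Step 1: +7 fires, +2 burnt (F count now 7)
Step 2: +8 fires, +7 burnt (F count now 8)
Step 3: +7 fires, +8 burnt (F count now 7)
Step 4: +2 fires, +7 burnt (F count now 2)
Step 5: +0 fires, +2 burnt (F count now 0)
Fire out after step 5
Initially T: 25, now '.': 35
Total burnt (originally-T cells now '.'): 24

Answer: 24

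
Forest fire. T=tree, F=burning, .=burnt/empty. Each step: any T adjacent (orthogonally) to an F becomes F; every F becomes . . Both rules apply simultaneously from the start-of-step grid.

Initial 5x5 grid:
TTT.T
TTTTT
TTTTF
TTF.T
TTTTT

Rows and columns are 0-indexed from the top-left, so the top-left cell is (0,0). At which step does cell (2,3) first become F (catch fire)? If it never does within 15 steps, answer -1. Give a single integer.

Step 1: cell (2,3)='F' (+6 fires, +2 burnt)
  -> target ignites at step 1
Step 2: cell (2,3)='.' (+8 fires, +6 burnt)
Step 3: cell (2,3)='.' (+4 fires, +8 burnt)
Step 4: cell (2,3)='.' (+2 fires, +4 burnt)
Step 5: cell (2,3)='.' (+1 fires, +2 burnt)
Step 6: cell (2,3)='.' (+0 fires, +1 burnt)
  fire out at step 6

1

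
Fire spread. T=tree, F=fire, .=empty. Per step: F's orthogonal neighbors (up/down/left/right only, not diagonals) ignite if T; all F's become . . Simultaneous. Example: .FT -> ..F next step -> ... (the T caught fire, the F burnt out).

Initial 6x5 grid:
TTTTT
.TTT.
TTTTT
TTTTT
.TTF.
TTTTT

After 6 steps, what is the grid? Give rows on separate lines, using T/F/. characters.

Step 1: 3 trees catch fire, 1 burn out
  TTTTT
  .TTT.
  TTTTT
  TTTFT
  .TF..
  TTTFT
Step 2: 6 trees catch fire, 3 burn out
  TTTTT
  .TTT.
  TTTFT
  TTF.F
  .F...
  TTF.F
Step 3: 5 trees catch fire, 6 burn out
  TTTTT
  .TTF.
  TTF.F
  TF...
  .....
  TF...
Step 4: 5 trees catch fire, 5 burn out
  TTTFT
  .TF..
  TF...
  F....
  .....
  F....
Step 5: 4 trees catch fire, 5 burn out
  TTF.F
  .F...
  F....
  .....
  .....
  .....
Step 6: 1 trees catch fire, 4 burn out
  TF...
  .....
  .....
  .....
  .....
  .....

TF...
.....
.....
.....
.....
.....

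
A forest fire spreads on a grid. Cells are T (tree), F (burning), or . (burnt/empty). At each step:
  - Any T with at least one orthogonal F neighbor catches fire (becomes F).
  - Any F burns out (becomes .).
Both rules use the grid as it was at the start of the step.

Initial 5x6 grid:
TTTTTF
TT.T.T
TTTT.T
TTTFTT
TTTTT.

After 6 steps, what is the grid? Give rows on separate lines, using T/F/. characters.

Step 1: 6 trees catch fire, 2 burn out
  TTTTF.
  TT.T.F
  TTTF.T
  TTF.FT
  TTTFT.
Step 2: 8 trees catch fire, 6 burn out
  TTTF..
  TT.F..
  TTF..F
  TF...F
  TTF.F.
Step 3: 4 trees catch fire, 8 burn out
  TTF...
  TT....
  TF....
  F.....
  TF....
Step 4: 4 trees catch fire, 4 burn out
  TF....
  TF....
  F.....
  ......
  F.....
Step 5: 2 trees catch fire, 4 burn out
  F.....
  F.....
  ......
  ......
  ......
Step 6: 0 trees catch fire, 2 burn out
  ......
  ......
  ......
  ......
  ......

......
......
......
......
......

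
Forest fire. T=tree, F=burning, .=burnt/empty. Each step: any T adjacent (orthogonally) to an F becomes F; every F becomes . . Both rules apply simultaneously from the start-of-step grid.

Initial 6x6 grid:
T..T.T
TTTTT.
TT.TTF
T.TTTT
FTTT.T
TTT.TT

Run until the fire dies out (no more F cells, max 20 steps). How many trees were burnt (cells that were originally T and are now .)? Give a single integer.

Step 1: +5 fires, +2 burnt (F count now 5)
Step 2: +7 fires, +5 burnt (F count now 7)
Step 3: +8 fires, +7 burnt (F count now 8)
Step 4: +5 fires, +8 burnt (F count now 5)
Step 5: +0 fires, +5 burnt (F count now 0)
Fire out after step 5
Initially T: 26, now '.': 35
Total burnt (originally-T cells now '.'): 25

Answer: 25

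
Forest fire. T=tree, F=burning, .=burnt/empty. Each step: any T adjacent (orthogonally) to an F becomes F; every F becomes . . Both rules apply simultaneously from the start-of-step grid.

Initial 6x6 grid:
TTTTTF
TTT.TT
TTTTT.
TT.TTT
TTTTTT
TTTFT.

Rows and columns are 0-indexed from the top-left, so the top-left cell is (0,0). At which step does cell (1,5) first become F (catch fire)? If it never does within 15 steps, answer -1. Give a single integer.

Step 1: cell (1,5)='F' (+5 fires, +2 burnt)
  -> target ignites at step 1
Step 2: cell (1,5)='.' (+6 fires, +5 burnt)
Step 3: cell (1,5)='.' (+7 fires, +6 burnt)
Step 4: cell (1,5)='.' (+6 fires, +7 burnt)
Step 5: cell (1,5)='.' (+4 fires, +6 burnt)
Step 6: cell (1,5)='.' (+2 fires, +4 burnt)
Step 7: cell (1,5)='.' (+0 fires, +2 burnt)
  fire out at step 7

1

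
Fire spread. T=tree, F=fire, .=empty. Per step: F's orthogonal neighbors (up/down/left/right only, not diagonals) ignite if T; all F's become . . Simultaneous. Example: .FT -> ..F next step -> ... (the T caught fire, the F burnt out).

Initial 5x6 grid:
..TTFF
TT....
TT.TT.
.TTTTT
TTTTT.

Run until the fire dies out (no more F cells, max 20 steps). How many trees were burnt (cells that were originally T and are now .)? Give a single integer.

Answer: 2

Derivation:
Step 1: +1 fires, +2 burnt (F count now 1)
Step 2: +1 fires, +1 burnt (F count now 1)
Step 3: +0 fires, +1 burnt (F count now 0)
Fire out after step 3
Initially T: 18, now '.': 14
Total burnt (originally-T cells now '.'): 2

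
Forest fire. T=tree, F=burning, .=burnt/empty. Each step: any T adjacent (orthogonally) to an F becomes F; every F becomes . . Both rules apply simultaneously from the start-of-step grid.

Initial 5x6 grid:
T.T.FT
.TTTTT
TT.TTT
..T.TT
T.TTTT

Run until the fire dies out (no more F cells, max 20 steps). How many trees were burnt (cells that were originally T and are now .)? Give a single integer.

Step 1: +2 fires, +1 burnt (F count now 2)
Step 2: +3 fires, +2 burnt (F count now 3)
Step 3: +4 fires, +3 burnt (F count now 4)
Step 4: +4 fires, +4 burnt (F count now 4)
Step 5: +3 fires, +4 burnt (F count now 3)
Step 6: +2 fires, +3 burnt (F count now 2)
Step 7: +1 fires, +2 burnt (F count now 1)
Step 8: +0 fires, +1 burnt (F count now 0)
Fire out after step 8
Initially T: 21, now '.': 28
Total burnt (originally-T cells now '.'): 19

Answer: 19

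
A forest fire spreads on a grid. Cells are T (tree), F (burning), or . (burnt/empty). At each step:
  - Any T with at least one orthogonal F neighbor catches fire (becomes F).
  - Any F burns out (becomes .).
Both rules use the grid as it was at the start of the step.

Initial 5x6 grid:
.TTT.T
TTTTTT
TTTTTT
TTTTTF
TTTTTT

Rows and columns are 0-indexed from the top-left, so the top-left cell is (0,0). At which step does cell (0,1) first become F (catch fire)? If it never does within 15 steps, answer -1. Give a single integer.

Step 1: cell (0,1)='T' (+3 fires, +1 burnt)
Step 2: cell (0,1)='T' (+4 fires, +3 burnt)
Step 3: cell (0,1)='T' (+5 fires, +4 burnt)
Step 4: cell (0,1)='T' (+4 fires, +5 burnt)
Step 5: cell (0,1)='T' (+5 fires, +4 burnt)
Step 6: cell (0,1)='T' (+4 fires, +5 burnt)
Step 7: cell (0,1)='F' (+2 fires, +4 burnt)
  -> target ignites at step 7
Step 8: cell (0,1)='.' (+0 fires, +2 burnt)
  fire out at step 8

7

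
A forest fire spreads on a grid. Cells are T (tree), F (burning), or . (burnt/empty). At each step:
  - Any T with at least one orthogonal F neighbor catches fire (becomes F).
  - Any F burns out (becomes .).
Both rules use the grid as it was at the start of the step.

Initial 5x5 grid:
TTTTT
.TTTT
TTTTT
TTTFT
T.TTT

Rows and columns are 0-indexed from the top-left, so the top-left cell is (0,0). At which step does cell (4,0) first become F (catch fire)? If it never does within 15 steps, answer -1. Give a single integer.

Step 1: cell (4,0)='T' (+4 fires, +1 burnt)
Step 2: cell (4,0)='T' (+6 fires, +4 burnt)
Step 3: cell (4,0)='T' (+5 fires, +6 burnt)
Step 4: cell (4,0)='F' (+5 fires, +5 burnt)
  -> target ignites at step 4
Step 5: cell (4,0)='.' (+1 fires, +5 burnt)
Step 6: cell (4,0)='.' (+1 fires, +1 burnt)
Step 7: cell (4,0)='.' (+0 fires, +1 burnt)
  fire out at step 7

4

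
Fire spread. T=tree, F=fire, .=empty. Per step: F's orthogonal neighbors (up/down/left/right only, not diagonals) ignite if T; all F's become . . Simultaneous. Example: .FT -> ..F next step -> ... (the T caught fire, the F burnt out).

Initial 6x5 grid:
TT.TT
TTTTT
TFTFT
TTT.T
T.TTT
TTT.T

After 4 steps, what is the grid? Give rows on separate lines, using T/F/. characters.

Step 1: 6 trees catch fire, 2 burn out
  TT.TT
  TFTFT
  F.F.F
  TFT.T
  T.TTT
  TTT.T
Step 2: 8 trees catch fire, 6 burn out
  TF.FT
  F.F.F
  .....
  F.F.F
  T.TTT
  TTT.T
Step 3: 5 trees catch fire, 8 burn out
  F...F
  .....
  .....
  .....
  F.FTF
  TTT.T
Step 4: 4 trees catch fire, 5 burn out
  .....
  .....
  .....
  .....
  ...F.
  FTF.F

.....
.....
.....
.....
...F.
FTF.F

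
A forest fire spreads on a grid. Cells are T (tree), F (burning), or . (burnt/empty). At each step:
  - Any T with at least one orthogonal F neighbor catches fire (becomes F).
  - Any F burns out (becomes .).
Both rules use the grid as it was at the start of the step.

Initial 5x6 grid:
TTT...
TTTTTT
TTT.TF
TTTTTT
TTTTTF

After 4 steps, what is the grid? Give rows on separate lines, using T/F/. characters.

Step 1: 4 trees catch fire, 2 burn out
  TTT...
  TTTTTF
  TTT.F.
  TTTTTF
  TTTTF.
Step 2: 3 trees catch fire, 4 burn out
  TTT...
  TTTTF.
  TTT...
  TTTTF.
  TTTF..
Step 3: 3 trees catch fire, 3 burn out
  TTT...
  TTTF..
  TTT...
  TTTF..
  TTF...
Step 4: 3 trees catch fire, 3 burn out
  TTT...
  TTF...
  TTT...
  TTF...
  TF....

TTT...
TTF...
TTT...
TTF...
TF....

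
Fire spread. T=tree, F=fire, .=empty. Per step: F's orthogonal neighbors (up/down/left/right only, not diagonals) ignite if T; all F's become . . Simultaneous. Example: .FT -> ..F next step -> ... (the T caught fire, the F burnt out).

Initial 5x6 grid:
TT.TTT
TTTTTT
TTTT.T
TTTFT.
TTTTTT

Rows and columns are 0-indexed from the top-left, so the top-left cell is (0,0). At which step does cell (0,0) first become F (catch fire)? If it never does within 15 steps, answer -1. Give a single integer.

Step 1: cell (0,0)='T' (+4 fires, +1 burnt)
Step 2: cell (0,0)='T' (+5 fires, +4 burnt)
Step 3: cell (0,0)='T' (+7 fires, +5 burnt)
Step 4: cell (0,0)='T' (+5 fires, +7 burnt)
Step 5: cell (0,0)='T' (+4 fires, +5 burnt)
Step 6: cell (0,0)='F' (+1 fires, +4 burnt)
  -> target ignites at step 6
Step 7: cell (0,0)='.' (+0 fires, +1 burnt)
  fire out at step 7

6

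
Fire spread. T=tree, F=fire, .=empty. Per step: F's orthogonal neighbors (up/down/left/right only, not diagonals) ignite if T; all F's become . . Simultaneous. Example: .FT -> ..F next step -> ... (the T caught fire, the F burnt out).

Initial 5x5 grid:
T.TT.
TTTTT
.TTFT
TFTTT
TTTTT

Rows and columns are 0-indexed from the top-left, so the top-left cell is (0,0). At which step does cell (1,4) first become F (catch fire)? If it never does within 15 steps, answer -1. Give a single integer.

Step 1: cell (1,4)='T' (+8 fires, +2 burnt)
Step 2: cell (1,4)='F' (+8 fires, +8 burnt)
  -> target ignites at step 2
Step 3: cell (1,4)='.' (+3 fires, +8 burnt)
Step 4: cell (1,4)='.' (+1 fires, +3 burnt)
Step 5: cell (1,4)='.' (+0 fires, +1 burnt)
  fire out at step 5

2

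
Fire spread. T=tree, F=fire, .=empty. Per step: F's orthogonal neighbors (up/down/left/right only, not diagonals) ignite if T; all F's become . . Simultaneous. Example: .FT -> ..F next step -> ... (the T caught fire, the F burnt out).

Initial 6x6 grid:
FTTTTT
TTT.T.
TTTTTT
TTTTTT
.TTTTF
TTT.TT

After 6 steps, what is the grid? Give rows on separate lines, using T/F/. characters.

Step 1: 5 trees catch fire, 2 burn out
  .FTTTT
  FTT.T.
  TTTTTT
  TTTTTF
  .TTTF.
  TTT.TF
Step 2: 7 trees catch fire, 5 burn out
  ..FTTT
  .FT.T.
  FTTTTF
  TTTTF.
  .TTF..
  TTT.F.
Step 3: 7 trees catch fire, 7 burn out
  ...FTT
  ..F.T.
  .FTTF.
  FTTF..
  .TF...
  TTT...
Step 4: 8 trees catch fire, 7 burn out
  ....FT
  ....F.
  ..FF..
  .FF...
  .F....
  TTF...
Step 5: 2 trees catch fire, 8 burn out
  .....F
  ......
  ......
  ......
  ......
  TF....
Step 6: 1 trees catch fire, 2 burn out
  ......
  ......
  ......
  ......
  ......
  F.....

......
......
......
......
......
F.....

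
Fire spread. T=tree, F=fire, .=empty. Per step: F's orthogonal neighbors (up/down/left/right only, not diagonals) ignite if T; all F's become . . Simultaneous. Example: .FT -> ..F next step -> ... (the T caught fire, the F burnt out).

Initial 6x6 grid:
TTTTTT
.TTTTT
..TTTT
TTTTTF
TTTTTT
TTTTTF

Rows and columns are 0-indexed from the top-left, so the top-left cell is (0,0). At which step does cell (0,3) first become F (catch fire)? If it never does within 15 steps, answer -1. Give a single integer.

Step 1: cell (0,3)='T' (+4 fires, +2 burnt)
Step 2: cell (0,3)='T' (+5 fires, +4 burnt)
Step 3: cell (0,3)='T' (+6 fires, +5 burnt)
Step 4: cell (0,3)='T' (+6 fires, +6 burnt)
Step 5: cell (0,3)='F' (+5 fires, +6 burnt)
  -> target ignites at step 5
Step 6: cell (0,3)='.' (+3 fires, +5 burnt)
Step 7: cell (0,3)='.' (+1 fires, +3 burnt)
Step 8: cell (0,3)='.' (+1 fires, +1 burnt)
Step 9: cell (0,3)='.' (+0 fires, +1 burnt)
  fire out at step 9

5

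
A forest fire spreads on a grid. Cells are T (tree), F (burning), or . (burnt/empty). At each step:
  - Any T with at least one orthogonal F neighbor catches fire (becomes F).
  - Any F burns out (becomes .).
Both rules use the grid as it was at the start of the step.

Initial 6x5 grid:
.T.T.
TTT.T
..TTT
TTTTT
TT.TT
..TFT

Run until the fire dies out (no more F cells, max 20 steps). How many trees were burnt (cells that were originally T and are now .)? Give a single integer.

Step 1: +3 fires, +1 burnt (F count now 3)
Step 2: +2 fires, +3 burnt (F count now 2)
Step 3: +3 fires, +2 burnt (F count now 3)
Step 4: +3 fires, +3 burnt (F count now 3)
Step 5: +4 fires, +3 burnt (F count now 4)
Step 6: +2 fires, +4 burnt (F count now 2)
Step 7: +2 fires, +2 burnt (F count now 2)
Step 8: +0 fires, +2 burnt (F count now 0)
Fire out after step 8
Initially T: 20, now '.': 29
Total burnt (originally-T cells now '.'): 19

Answer: 19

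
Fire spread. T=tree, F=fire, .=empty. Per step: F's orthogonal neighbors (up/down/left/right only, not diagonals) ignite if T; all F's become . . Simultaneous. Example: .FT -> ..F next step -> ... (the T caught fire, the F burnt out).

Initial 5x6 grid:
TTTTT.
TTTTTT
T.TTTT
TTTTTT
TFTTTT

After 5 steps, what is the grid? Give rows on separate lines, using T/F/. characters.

Step 1: 3 trees catch fire, 1 burn out
  TTTTT.
  TTTTTT
  T.TTTT
  TFTTTT
  F.FTTT
Step 2: 3 trees catch fire, 3 burn out
  TTTTT.
  TTTTTT
  T.TTTT
  F.FTTT
  ...FTT
Step 3: 4 trees catch fire, 3 burn out
  TTTTT.
  TTTTTT
  F.FTTT
  ...FTT
  ....FT
Step 4: 5 trees catch fire, 4 burn out
  TTTTT.
  FTFTTT
  ...FTT
  ....FT
  .....F
Step 5: 6 trees catch fire, 5 burn out
  FTFTT.
  .F.FTT
  ....FT
  .....F
  ......

FTFTT.
.F.FTT
....FT
.....F
......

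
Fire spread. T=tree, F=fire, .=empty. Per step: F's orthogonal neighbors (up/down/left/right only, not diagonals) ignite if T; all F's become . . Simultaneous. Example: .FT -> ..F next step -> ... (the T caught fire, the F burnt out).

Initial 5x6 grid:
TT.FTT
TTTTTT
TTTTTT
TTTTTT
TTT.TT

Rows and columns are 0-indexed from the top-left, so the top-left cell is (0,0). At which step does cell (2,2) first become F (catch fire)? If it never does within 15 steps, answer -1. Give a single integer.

Step 1: cell (2,2)='T' (+2 fires, +1 burnt)
Step 2: cell (2,2)='T' (+4 fires, +2 burnt)
Step 3: cell (2,2)='F' (+5 fires, +4 burnt)
  -> target ignites at step 3
Step 4: cell (2,2)='.' (+6 fires, +5 burnt)
Step 5: cell (2,2)='.' (+6 fires, +6 burnt)
Step 6: cell (2,2)='.' (+3 fires, +6 burnt)
Step 7: cell (2,2)='.' (+1 fires, +3 burnt)
Step 8: cell (2,2)='.' (+0 fires, +1 burnt)
  fire out at step 8

3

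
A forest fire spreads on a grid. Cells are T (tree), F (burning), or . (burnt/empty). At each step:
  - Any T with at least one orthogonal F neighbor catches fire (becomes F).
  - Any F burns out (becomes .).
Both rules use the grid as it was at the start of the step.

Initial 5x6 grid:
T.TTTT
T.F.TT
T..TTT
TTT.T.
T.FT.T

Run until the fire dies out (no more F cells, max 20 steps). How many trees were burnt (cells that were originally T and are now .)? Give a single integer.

Answer: 18

Derivation:
Step 1: +3 fires, +2 burnt (F count now 3)
Step 2: +2 fires, +3 burnt (F count now 2)
Step 3: +2 fires, +2 burnt (F count now 2)
Step 4: +4 fires, +2 burnt (F count now 4)
Step 5: +3 fires, +4 burnt (F count now 3)
Step 6: +4 fires, +3 burnt (F count now 4)
Step 7: +0 fires, +4 burnt (F count now 0)
Fire out after step 7
Initially T: 19, now '.': 29
Total burnt (originally-T cells now '.'): 18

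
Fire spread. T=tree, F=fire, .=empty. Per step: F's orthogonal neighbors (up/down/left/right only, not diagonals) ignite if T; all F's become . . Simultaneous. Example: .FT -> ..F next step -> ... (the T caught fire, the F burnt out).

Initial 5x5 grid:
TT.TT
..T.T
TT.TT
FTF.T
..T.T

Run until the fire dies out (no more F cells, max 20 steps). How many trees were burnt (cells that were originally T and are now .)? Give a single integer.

Answer: 4

Derivation:
Step 1: +3 fires, +2 burnt (F count now 3)
Step 2: +1 fires, +3 burnt (F count now 1)
Step 3: +0 fires, +1 burnt (F count now 0)
Fire out after step 3
Initially T: 14, now '.': 15
Total burnt (originally-T cells now '.'): 4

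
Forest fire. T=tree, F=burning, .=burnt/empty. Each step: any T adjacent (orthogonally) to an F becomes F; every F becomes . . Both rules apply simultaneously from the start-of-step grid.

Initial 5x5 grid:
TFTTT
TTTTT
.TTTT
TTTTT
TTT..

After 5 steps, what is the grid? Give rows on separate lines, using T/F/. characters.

Step 1: 3 trees catch fire, 1 burn out
  F.FTT
  TFTTT
  .TTTT
  TTTTT
  TTT..
Step 2: 4 trees catch fire, 3 burn out
  ...FT
  F.FTT
  .FTTT
  TTTTT
  TTT..
Step 3: 4 trees catch fire, 4 burn out
  ....F
  ...FT
  ..FTT
  TFTTT
  TTT..
Step 4: 5 trees catch fire, 4 burn out
  .....
  ....F
  ...FT
  F.FTT
  TFT..
Step 5: 4 trees catch fire, 5 burn out
  .....
  .....
  ....F
  ...FT
  F.F..

.....
.....
....F
...FT
F.F..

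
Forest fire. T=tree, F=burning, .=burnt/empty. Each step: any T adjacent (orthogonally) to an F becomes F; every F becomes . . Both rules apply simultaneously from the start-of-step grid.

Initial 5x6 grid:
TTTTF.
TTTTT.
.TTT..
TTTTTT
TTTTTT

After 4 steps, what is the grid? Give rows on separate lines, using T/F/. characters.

Step 1: 2 trees catch fire, 1 burn out
  TTTF..
  TTTTF.
  .TTT..
  TTTTTT
  TTTTTT
Step 2: 2 trees catch fire, 2 burn out
  TTF...
  TTTF..
  .TTT..
  TTTTTT
  TTTTTT
Step 3: 3 trees catch fire, 2 burn out
  TF....
  TTF...
  .TTF..
  TTTTTT
  TTTTTT
Step 4: 4 trees catch fire, 3 burn out
  F.....
  TF....
  .TF...
  TTTFTT
  TTTTTT

F.....
TF....
.TF...
TTTFTT
TTTTTT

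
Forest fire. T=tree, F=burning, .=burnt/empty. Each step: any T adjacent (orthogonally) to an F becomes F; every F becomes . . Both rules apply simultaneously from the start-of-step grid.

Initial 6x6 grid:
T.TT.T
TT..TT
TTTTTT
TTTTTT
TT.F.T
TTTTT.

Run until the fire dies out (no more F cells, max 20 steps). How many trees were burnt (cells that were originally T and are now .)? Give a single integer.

Step 1: +2 fires, +1 burnt (F count now 2)
Step 2: +5 fires, +2 burnt (F count now 5)
Step 3: +5 fires, +5 burnt (F count now 5)
Step 4: +7 fires, +5 burnt (F count now 7)
Step 5: +4 fires, +7 burnt (F count now 4)
Step 6: +2 fires, +4 burnt (F count now 2)
Step 7: +1 fires, +2 burnt (F count now 1)
Step 8: +0 fires, +1 burnt (F count now 0)
Fire out after step 8
Initially T: 28, now '.': 34
Total burnt (originally-T cells now '.'): 26

Answer: 26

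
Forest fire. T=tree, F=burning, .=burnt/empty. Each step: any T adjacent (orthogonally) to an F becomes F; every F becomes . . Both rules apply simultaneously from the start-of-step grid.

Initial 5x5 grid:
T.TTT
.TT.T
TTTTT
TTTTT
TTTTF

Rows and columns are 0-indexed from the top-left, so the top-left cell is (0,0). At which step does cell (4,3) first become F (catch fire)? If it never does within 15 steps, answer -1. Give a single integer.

Step 1: cell (4,3)='F' (+2 fires, +1 burnt)
  -> target ignites at step 1
Step 2: cell (4,3)='.' (+3 fires, +2 burnt)
Step 3: cell (4,3)='.' (+4 fires, +3 burnt)
Step 4: cell (4,3)='.' (+4 fires, +4 burnt)
Step 5: cell (4,3)='.' (+4 fires, +4 burnt)
Step 6: cell (4,3)='.' (+3 fires, +4 burnt)
Step 7: cell (4,3)='.' (+0 fires, +3 burnt)
  fire out at step 7

1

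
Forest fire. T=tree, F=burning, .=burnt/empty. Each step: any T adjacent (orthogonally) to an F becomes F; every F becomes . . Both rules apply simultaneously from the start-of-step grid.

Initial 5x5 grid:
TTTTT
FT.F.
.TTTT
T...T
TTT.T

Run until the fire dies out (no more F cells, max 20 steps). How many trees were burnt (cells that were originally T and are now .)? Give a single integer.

Step 1: +4 fires, +2 burnt (F count now 4)
Step 2: +6 fires, +4 burnt (F count now 6)
Step 3: +1 fires, +6 burnt (F count now 1)
Step 4: +1 fires, +1 burnt (F count now 1)
Step 5: +0 fires, +1 burnt (F count now 0)
Fire out after step 5
Initially T: 16, now '.': 21
Total burnt (originally-T cells now '.'): 12

Answer: 12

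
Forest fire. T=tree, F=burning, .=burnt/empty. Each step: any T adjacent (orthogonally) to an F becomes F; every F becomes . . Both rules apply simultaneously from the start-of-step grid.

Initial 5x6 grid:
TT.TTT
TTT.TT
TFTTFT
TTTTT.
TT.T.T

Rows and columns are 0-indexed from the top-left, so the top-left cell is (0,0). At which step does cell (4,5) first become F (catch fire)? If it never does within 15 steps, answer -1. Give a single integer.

Step 1: cell (4,5)='T' (+8 fires, +2 burnt)
Step 2: cell (4,5)='T' (+9 fires, +8 burnt)
Step 3: cell (4,5)='T' (+5 fires, +9 burnt)
Step 4: cell (4,5)='T' (+0 fires, +5 burnt)
  fire out at step 4
Target never catches fire within 15 steps

-1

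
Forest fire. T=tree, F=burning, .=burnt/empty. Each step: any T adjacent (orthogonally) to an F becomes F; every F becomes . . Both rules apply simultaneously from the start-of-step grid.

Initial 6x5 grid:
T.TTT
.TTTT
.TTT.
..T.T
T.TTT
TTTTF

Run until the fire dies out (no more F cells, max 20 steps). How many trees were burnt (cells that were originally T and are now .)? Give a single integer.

Answer: 20

Derivation:
Step 1: +2 fires, +1 burnt (F count now 2)
Step 2: +3 fires, +2 burnt (F count now 3)
Step 3: +2 fires, +3 burnt (F count now 2)
Step 4: +2 fires, +2 burnt (F count now 2)
Step 5: +2 fires, +2 burnt (F count now 2)
Step 6: +3 fires, +2 burnt (F count now 3)
Step 7: +3 fires, +3 burnt (F count now 3)
Step 8: +2 fires, +3 burnt (F count now 2)
Step 9: +1 fires, +2 burnt (F count now 1)
Step 10: +0 fires, +1 burnt (F count now 0)
Fire out after step 10
Initially T: 21, now '.': 29
Total burnt (originally-T cells now '.'): 20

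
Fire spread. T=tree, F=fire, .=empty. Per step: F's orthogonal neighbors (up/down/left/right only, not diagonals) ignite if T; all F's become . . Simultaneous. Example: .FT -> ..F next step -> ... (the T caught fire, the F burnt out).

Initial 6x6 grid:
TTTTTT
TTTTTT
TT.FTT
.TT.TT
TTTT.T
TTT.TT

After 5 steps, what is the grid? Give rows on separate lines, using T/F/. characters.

Step 1: 2 trees catch fire, 1 burn out
  TTTTTT
  TTTFTT
  TT..FT
  .TT.TT
  TTTT.T
  TTT.TT
Step 2: 5 trees catch fire, 2 burn out
  TTTFTT
  TTF.FT
  TT...F
  .TT.FT
  TTTT.T
  TTT.TT
Step 3: 5 trees catch fire, 5 burn out
  TTF.FT
  TF...F
  TT....
  .TT..F
  TTTT.T
  TTT.TT
Step 4: 5 trees catch fire, 5 burn out
  TF...F
  F.....
  TF....
  .TT...
  TTTT.F
  TTT.TT
Step 5: 4 trees catch fire, 5 burn out
  F.....
  ......
  F.....
  .FT...
  TTTT..
  TTT.TF

F.....
......
F.....
.FT...
TTTT..
TTT.TF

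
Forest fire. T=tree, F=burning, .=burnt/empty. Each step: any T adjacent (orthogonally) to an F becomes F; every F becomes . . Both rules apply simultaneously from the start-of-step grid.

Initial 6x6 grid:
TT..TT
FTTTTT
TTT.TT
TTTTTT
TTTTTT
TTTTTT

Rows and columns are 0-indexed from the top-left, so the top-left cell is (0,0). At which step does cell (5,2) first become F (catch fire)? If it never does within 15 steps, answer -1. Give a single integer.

Step 1: cell (5,2)='T' (+3 fires, +1 burnt)
Step 2: cell (5,2)='T' (+4 fires, +3 burnt)
Step 3: cell (5,2)='T' (+4 fires, +4 burnt)
Step 4: cell (5,2)='T' (+4 fires, +4 burnt)
Step 5: cell (5,2)='T' (+6 fires, +4 burnt)
Step 6: cell (5,2)='F' (+5 fires, +6 burnt)
  -> target ignites at step 6
Step 7: cell (5,2)='.' (+3 fires, +5 burnt)
Step 8: cell (5,2)='.' (+2 fires, +3 burnt)
Step 9: cell (5,2)='.' (+1 fires, +2 burnt)
Step 10: cell (5,2)='.' (+0 fires, +1 burnt)
  fire out at step 10

6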